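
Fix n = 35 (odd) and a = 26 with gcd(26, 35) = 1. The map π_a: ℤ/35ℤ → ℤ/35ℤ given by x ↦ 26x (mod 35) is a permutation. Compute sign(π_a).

Orbit of 11 under x↦26x: [11, 6, 16, 31, 1, 26]… (length divides ord_35(26)).
π_26 has 10 disjoint cycles with lengths [6, 6, 6, 6, 6, 1, 1, 1, 1, 1] on {0,…,34}.
n − c = 35 − 10 = 25; sign = (−1)^25 = -1.
Via Zolotarev, sign(π_{26}) = (26|35) = -1.

-1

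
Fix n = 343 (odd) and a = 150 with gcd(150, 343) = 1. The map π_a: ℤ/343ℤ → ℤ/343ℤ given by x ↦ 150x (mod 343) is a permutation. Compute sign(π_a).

Trace 265: π^k(265) = [265, 305, 131, 99, 101, 58, 125] for k=0..6.
4 cycles of lengths [294, 42, 6, 1].
4 cycles on 343: each ℓ→(−1)^(ℓ−1), product (−1)^339 = -1.

-1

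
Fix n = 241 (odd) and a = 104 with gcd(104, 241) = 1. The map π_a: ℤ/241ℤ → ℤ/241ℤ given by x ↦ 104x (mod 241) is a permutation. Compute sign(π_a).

Start at x=27: 27 → 157 → 181 → 26 → 53 → 210 → 150 → … (one orbit).
Decompose π into cycles: lengths [240, 1] (2 cycles, including the fixed point 0).
241 − 2 = 239 transpositions; sign(π) = (−1)^239 = -1.
Via Zolotarev, sign(π_{104}) = (104|241) = -1.

-1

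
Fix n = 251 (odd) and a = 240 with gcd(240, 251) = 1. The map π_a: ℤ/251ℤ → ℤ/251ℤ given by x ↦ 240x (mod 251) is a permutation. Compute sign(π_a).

+1

Orbit of 131 under x↦240x: [131, 65, 38, 84, 80, 124, 142]… (length divides ord_251(240)).
The orbit structure of x ↦ 240x mod 251: 3 orbits of sizes [125, 125, 1].
sign(π) = (−1)^{n − #cycles} = (−1)^{251−3} = (−1)^248 = +1.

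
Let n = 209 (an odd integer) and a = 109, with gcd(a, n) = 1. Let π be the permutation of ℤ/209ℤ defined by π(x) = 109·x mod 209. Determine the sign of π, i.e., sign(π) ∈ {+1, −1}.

Start at x=10: 10 → 45 → 98 → 23 → 208 → 100 → 32 → … (one orbit).
Cycle type of π: 18×11 + 2×5 + 1; total 17 cycles.
17 cycles on 209: each ℓ→(−1)^(ℓ−1), product (−1)^192 = +1.
(109|209)_J = +1 (Zolotarev's lemma cross-check).

+1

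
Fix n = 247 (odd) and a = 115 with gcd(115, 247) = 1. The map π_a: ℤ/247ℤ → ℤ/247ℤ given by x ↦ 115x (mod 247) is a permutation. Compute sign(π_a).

Start at x=96: 96 → 172 → 20 → 77 → 210 → 191 → 229 → … (one orbit).
The orbit structure of x ↦ 115x mod 247: 38 orbits of sizes [12, 12, 12, 12, 12, 12, 12, 12, 12, 12, 12, 12, 12, 12, 12, 12, 12, 12, 12, 1, 1, 1, 1, 1, 1, 1, 1, 1, 1, 1, 1, 1, 1, 1, 1, 1, 1, 1].
Σ(ℓ_i−1) = 247−38 = 209; sign = (−1)^209 = -1.

-1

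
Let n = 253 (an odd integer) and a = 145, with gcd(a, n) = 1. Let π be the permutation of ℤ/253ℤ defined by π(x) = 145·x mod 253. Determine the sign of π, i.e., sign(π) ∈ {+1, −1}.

+1

Start at x=74: 74 → 104 → 153 → 174 → 183 → 223 → 204 → … (one orbit).
Cycle lengths of π_145 on ℤ/253ℤ: [110, 110, 22, 10, 1]; 5 cycles in total.
sign(π) = (−1)^{n − #cycles} = (−1)^{253−5} = (−1)^248 = +1.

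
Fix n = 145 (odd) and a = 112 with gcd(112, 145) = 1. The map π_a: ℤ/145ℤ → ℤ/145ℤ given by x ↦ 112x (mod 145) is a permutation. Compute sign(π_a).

-1

Start at x=111: 111 → 107 → 94 → 88 → 141 → 132 → 139 → … (one orbit).
10 cycles of lengths [28, 28, 28, 28, 7, 7, 7, 7, 4, 1].
Σ(ℓ_i−1) = 145−10 = 135; sign = (−1)^135 = -1.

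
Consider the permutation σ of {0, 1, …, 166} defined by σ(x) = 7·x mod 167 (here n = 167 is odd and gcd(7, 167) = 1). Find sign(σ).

Orbit of 19 under x↦7x: [19, 133, 96, 4, 28, 29, 36]… (length divides ord_167(7)).
Cycle type of π: 83×2 + 1; total 3 cycles.
3 cycles on 167: each ℓ→(−1)^(ℓ−1), product (−1)^164 = +1.
Zolotarev: (7|167) = +1, matching the cycle-count sign.

+1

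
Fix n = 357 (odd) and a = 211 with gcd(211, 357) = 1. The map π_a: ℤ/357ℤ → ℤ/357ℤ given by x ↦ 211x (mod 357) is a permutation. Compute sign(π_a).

-1

Trace 1: π^k(1) = [1, 211, 253, 190, 106, 232, 43] for k=0..6.
Cycle lengths of π_211 on ℤ/357ℤ: [16, 16, 16, 16, 16, 16, 16, 16, 16, 16, 16, 16, 16, 16, 16, 16, 16, 16, 16, 16, 16, 1, 1, 1, 1, 1, 1, 1, 1, 1, 1, 1, 1, 1, 1, 1, 1, 1, 1, 1, 1, 1]; 42 cycles in total.
n − c = 357 − 42 = 315; sign = (−1)^315 = -1.
Via Zolotarev, sign(π_{211}) = (211|357) = -1.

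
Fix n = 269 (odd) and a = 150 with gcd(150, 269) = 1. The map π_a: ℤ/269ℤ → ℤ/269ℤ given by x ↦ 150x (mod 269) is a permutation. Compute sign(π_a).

Trace 173: π^k(173) = [173, 126, 70, 9, 5, 212, 58] for k=0..6.
π_150 has 3 disjoint cycles with lengths [134, 134, 1] on {0,…,268}.
sign(π) = (−1)^{n − #cycles} = (−1)^{269−3} = (−1)^266 = +1.
The Jacobi symbol (150|269) = +1 (Zolotarev) agrees.

+1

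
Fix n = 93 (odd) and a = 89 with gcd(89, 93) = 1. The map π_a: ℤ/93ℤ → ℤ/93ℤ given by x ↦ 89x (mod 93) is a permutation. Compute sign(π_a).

+1

Trace 1: π^k(1) = [1, 89, 16, 29, 70, 92, 4] for k=0..6.
11 cycles of lengths [10, 10, 10, 10, 10, 10, 10, 10, 10, 2, 1].
11 cycles on 93: each ℓ→(−1)^(ℓ−1), product (−1)^82 = +1.
Zolotarev: (89|93) = +1, matching the cycle-count sign.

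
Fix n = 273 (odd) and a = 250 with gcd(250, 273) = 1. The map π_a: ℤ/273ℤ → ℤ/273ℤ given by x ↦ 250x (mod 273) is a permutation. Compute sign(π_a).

-1

Start at x=256: 256 → 118 → 16 → 178 → 1 → 250 → 256 (one orbit).
Cycle type of π: 6×39 + 3×12 + 1×3; total 54 cycles.
n − c = 273 − 54 = 219; sign = (−1)^219 = -1.
Via Zolotarev, sign(π_{250}) = (250|273) = -1.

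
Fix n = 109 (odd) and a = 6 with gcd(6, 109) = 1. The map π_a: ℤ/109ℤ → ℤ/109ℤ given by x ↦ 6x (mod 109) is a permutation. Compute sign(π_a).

Start at x=75: 75 → 14 → 84 → 68 → 81 → 50 → 82 → … (one orbit).
π_6 has 2 disjoint cycles with lengths [108, 1] on {0,…,108}.
Σ(ℓ_i−1) = 109−2 = 107; sign = (−1)^107 = -1.
(6|109)_J = -1 (Zolotarev's lemma cross-check).

-1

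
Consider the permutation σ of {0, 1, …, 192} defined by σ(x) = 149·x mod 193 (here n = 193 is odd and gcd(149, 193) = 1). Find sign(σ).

Start at x=191: 191 → 88 → 181 → 142 → 121 → 80 → 147 → … (one orbit).
π_149 has 2 disjoint cycles with lengths [192, 1] on {0,…,192}.
With 2 cycles on 193 points, sign = (−1)^{193−2} = -1.
The Jacobi symbol (149|193) = -1 (Zolotarev) agrees.

-1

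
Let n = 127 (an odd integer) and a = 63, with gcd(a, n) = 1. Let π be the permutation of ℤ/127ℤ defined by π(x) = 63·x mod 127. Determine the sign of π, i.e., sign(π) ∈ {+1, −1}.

Trace 8: π^k(8) = [8, 123, 2, 126, 64, 95, 16] for k=0..6.
The orbit structure of x ↦ 63x mod 127: 10 orbits of sizes [14, 14, 14, 14, 14, 14, 14, 14, 14, 1].
sign(π) = (−1)^{n − #cycles} = (−1)^{127−10} = (−1)^117 = -1.
The Jacobi symbol (63|127) = -1 (Zolotarev) agrees.

-1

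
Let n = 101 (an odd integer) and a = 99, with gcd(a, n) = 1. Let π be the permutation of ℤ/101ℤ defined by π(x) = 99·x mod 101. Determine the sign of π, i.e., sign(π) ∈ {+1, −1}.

Trace 75: π^k(75) = [75, 52, 98, 6, 89, 24, 53] for k=0..6.
2 cycles of lengths [100, 1].
sign(π) = (−1)^{n − #cycles} = (−1)^{101−2} = (−1)^99 = -1.
Zolotarev: (99|101) = -1, matching the cycle-count sign.

-1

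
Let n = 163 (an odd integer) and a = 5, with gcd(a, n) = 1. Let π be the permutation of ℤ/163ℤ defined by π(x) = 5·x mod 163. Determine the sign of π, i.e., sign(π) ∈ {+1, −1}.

Orbit of 133 under x↦5x: [133, 13, 65, 162, 158, 138, 38]… (length divides ord_163(5)).
Cycle type of π: 54×3 + 1; total 4 cycles.
Σ(ℓ_i−1) = 163−4 = 159; sign = (−1)^159 = -1.
Via Zolotarev, sign(π_{5}) = (5|163) = -1.

-1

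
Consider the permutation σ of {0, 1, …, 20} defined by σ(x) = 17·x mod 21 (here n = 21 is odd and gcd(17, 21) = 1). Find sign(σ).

+1

Trace 5: π^k(5) = [5, 1, 17, 16, 20, 4] for k=0..5.
π_17 has 5 disjoint cycles with lengths [6, 6, 6, 2, 1] on {0,…,20}.
5 cycles on 21: each ℓ→(−1)^(ℓ−1), product (−1)^16 = +1.
The Jacobi symbol (17|21) = +1 (Zolotarev) agrees.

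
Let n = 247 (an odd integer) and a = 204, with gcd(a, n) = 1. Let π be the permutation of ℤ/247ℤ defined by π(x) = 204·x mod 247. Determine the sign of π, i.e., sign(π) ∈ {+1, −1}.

Trace 204: π^k(204) = [204, 120, 27, 74, 29, 235, 22] for k=0..6.
Cycle lengths of π_204 on ℤ/247ℤ: [18, 18, 18, 18, 18, 18, 18, 18, 18, 18, 18, 18, 18, 3, 3, 3, 3, 1]; 18 cycles in total.
Σ(ℓ_i−1) = 247−18 = 229; sign = (−1)^229 = -1.

-1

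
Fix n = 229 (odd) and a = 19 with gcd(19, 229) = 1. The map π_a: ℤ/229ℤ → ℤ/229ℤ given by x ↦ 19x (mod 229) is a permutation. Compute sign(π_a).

Start at x=217: 217 → 1 → 19 → 132 → 218 → 20 → 151 → … (one orbit).
π_19 has 5 disjoint cycles with lengths [57, 57, 57, 57, 1] on {0,…,228}.
5 cycles on 229: each ℓ→(−1)^(ℓ−1), product (−1)^224 = +1.
Check: (19/229) = +1 by Zolotarev.

+1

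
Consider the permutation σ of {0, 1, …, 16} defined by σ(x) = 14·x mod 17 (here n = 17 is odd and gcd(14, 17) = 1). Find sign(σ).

-1

Start at x=3: 3 → 8 → 10 → 4 → 5 → 2 → 11 → … (one orbit).
2 cycles of lengths [16, 1].
With 2 cycles on 17 points, sign = (−1)^{17−2} = -1.
(14|17)_J = -1 (Zolotarev's lemma cross-check).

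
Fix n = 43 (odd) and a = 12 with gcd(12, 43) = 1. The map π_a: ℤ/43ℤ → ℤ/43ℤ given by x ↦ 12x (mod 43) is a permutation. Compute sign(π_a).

-1

Trace 17: π^k(17) = [17, 32, 40, 7, 41, 19, 13] for k=0..6.
2 cycles of lengths [42, 1].
With 2 cycles on 43 points, sign = (−1)^{43−2} = -1.
Zolotarev: (12|43) = -1, matching the cycle-count sign.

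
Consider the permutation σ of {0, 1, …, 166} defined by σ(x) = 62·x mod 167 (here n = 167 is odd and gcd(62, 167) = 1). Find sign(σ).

+1

Orbit of 19 under x↦62x: [19, 9, 57, 27, 4, 81, 12]… (length divides ord_167(62)).
Cycle lengths of π_62 on ℤ/167ℤ: [83, 83, 1]; 3 cycles in total.
n − c = 167 − 3 = 164; sign = (−1)^164 = +1.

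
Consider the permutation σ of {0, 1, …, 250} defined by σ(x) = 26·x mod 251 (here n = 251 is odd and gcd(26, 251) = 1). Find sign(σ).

Start at x=225: 225 → 77 → 245 → 95 → 211 → 215 → 68 → … (one orbit).
2 cycles of lengths [250, 1].
With 2 cycles on 251 points, sign = (−1)^{251−2} = -1.
Zolotarev: (26|251) = -1, matching the cycle-count sign.

-1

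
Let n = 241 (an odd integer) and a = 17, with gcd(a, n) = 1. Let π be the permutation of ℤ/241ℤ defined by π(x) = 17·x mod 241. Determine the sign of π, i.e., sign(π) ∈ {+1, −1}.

-1

Orbit of 115 under x↦17x: [115, 27, 218, 91, 101, 30, 28]… (length divides ord_241(17)).
π_17 has 4 disjoint cycles with lengths [80, 80, 80, 1] on {0,…,240}.
sign(π) = (−1)^{n − #cycles} = (−1)^{241−4} = (−1)^237 = -1.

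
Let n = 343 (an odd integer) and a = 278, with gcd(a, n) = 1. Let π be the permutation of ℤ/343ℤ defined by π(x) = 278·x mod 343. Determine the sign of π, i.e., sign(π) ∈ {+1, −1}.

-1

Trace 39: π^k(39) = [39, 209, 135, 143, 309, 152, 67] for k=0..6.
π_278 has 4 disjoint cycles with lengths [294, 42, 6, 1] on {0,…,342}.
Σ(ℓ_i−1) = 343−4 = 339; sign = (−1)^339 = -1.
(278|343)_J = -1 (Zolotarev's lemma cross-check).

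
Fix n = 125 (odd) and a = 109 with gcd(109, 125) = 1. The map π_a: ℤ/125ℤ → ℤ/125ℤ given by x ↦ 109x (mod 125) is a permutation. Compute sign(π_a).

+1

Trace 21: π^k(21) = [21, 39, 1, 109, 6, 29, 36] for k=0..6.
7 cycles of lengths [50, 50, 10, 10, 2, 2, 1].
Σ(ℓ_i−1) = 125−7 = 118; sign = (−1)^118 = +1.
Via Zolotarev, sign(π_{109}) = (109|125) = +1.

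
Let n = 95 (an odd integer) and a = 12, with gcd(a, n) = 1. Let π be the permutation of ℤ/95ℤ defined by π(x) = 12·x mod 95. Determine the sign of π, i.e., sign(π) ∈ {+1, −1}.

+1

Start at x=49: 49 → 18 → 26 → 27 → 39 → 88 → 11 → … (one orbit).
The orbit structure of x ↦ 12x mod 95: 11 orbits of sizes [12, 12, 12, 12, 12, 12, 6, 6, 6, 4, 1].
11 cycles on 95: each ℓ→(−1)^(ℓ−1), product (−1)^84 = +1.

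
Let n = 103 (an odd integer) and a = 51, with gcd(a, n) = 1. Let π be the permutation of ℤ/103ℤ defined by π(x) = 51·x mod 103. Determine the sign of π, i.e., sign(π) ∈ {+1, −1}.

Start at x=19: 19 → 42 → 82 → 62 → 72 → 67 → 18 → … (one orbit).
2 cycles of lengths [102, 1].
103 − 2 = 101 transpositions; sign(π) = (−1)^101 = -1.
(51|103)_J = -1 (Zolotarev's lemma cross-check).

-1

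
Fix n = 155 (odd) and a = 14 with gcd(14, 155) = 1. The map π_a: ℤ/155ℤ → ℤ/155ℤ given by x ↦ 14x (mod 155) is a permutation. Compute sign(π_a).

Trace 49: π^k(49) = [49, 66, 149, 71, 64, 121, 144] for k=0..6.
The orbit structure of x ↦ 14x mod 155: 9 orbits of sizes [30, 30, 30, 30, 15, 15, 2, 2, 1].
sign(π) = (−1)^{n − #cycles} = (−1)^{155−9} = (−1)^146 = +1.
The Jacobi symbol (14|155) = +1 (Zolotarev) agrees.

+1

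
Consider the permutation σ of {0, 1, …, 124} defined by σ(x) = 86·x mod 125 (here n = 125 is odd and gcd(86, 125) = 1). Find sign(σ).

Start at x=46: 46 → 81 → 91 → 76 → 36 → 96 → 6 → … (one orbit).
13 cycles of lengths [25, 25, 25, 25, 5, 5, 5, 5, 1, 1, 1, 1, 1].
125 − 13 = 112 transpositions; sign(π) = (−1)^112 = +1.
Zolotarev: (86|125) = +1, matching the cycle-count sign.

+1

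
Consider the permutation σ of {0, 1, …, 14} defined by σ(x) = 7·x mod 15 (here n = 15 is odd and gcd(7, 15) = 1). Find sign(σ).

-1

Trace 1: π^k(1) = [1, 7, 4, 13] for k=0..3.
π_7 has 6 disjoint cycles with lengths [4, 4, 4, 1, 1, 1] on {0,…,14}.
6 cycles on 15: each ℓ→(−1)^(ℓ−1), product (−1)^9 = -1.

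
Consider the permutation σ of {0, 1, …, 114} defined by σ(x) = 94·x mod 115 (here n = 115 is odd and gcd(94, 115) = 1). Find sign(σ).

+1

Trace 16: π^k(16) = [16, 9, 41, 59, 26, 29, 81] for k=0..6.
The orbit structure of x ↦ 94x mod 115: 9 orbits of sizes [22, 22, 22, 22, 11, 11, 2, 2, 1].
9 cycles on 115: each ℓ→(−1)^(ℓ−1), product (−1)^106 = +1.
Zolotarev: (94|115) = +1, matching the cycle-count sign.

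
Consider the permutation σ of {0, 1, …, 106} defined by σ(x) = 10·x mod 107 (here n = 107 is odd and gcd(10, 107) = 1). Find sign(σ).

+1

Start at x=40: 40 → 79 → 41 → 89 → 34 → 19 → 83 → … (one orbit).
π_10 has 3 disjoint cycles with lengths [53, 53, 1] on {0,…,106}.
n − c = 107 − 3 = 104; sign = (−1)^104 = +1.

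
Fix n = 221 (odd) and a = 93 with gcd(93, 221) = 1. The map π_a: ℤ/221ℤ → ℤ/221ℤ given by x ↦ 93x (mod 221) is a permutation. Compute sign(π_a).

Start at x=166: 166 → 189 → 118 → 145 → 4 → 151 → 120 → … (one orbit).
Cycle lengths of π_93 on ℤ/221ℤ: [24, 24, 24, 24, 24, 24, 24, 24, 12, 8, 8, 1]; 12 cycles in total.
221 − 12 = 209 transpositions; sign(π) = (−1)^209 = -1.
Via Zolotarev, sign(π_{93}) = (93|221) = -1.

-1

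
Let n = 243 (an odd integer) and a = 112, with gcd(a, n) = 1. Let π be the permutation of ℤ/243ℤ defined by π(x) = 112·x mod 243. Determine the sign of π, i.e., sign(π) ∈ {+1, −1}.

Trace 73: π^k(73) = [73, 157, 88, 136, 166, 124, 37] for k=0..6.
π_112 has 11 disjoint cycles with lengths [81, 81, 27, 27, 9, 9, 3, 3, 1, 1, 1] on {0,…,242}.
With 11 cycles on 243 points, sign = (−1)^{243−11} = +1.
Check: (112/243) = +1 by Zolotarev.

+1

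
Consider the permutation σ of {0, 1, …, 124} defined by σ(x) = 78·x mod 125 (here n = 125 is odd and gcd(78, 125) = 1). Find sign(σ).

-1

Trace 116: π^k(116) = [116, 48, 119, 32, 121, 63, 39] for k=0..6.
4 cycles of lengths [100, 20, 4, 1].
sign(π) = (−1)^{n − #cycles} = (−1)^{125−4} = (−1)^121 = -1.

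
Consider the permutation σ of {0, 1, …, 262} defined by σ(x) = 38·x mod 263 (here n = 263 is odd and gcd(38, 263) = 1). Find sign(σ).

-1

Trace 16: π^k(16) = [16, 82, 223, 58, 100, 118, 13] for k=0..6.
The orbit structure of x ↦ 38x mod 263: 2 orbits of sizes [262, 1].
n − c = 263 − 2 = 261; sign = (−1)^261 = -1.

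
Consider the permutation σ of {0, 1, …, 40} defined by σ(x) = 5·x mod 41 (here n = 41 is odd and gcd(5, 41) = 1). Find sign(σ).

+1

Orbit of 23 under x↦5x: [23, 33, 1, 5, 25, 2, 10]… (length divides ord_41(5)).
Decompose π into cycles: lengths [20, 20, 1] (3 cycles, including the fixed point 0).
sign(π) = (−1)^{n − #cycles} = (−1)^{41−3} = (−1)^38 = +1.
The Jacobi symbol (5|41) = +1 (Zolotarev) agrees.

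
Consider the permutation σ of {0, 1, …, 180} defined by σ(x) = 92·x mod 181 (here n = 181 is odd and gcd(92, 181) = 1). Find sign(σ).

Trace 120: π^k(120) = [120, 180, 89, 43, 155, 142, 32] for k=0..6.
π_92 has 6 disjoint cycles with lengths [36, 36, 36, 36, 36, 1] on {0,…,180}.
181 − 6 = 175 transpositions; sign(π) = (−1)^175 = -1.
(92|181)_J = -1 (Zolotarev's lemma cross-check).

-1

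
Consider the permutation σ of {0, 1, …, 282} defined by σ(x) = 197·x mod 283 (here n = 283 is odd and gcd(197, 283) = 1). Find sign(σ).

-1

Trace 108: π^k(108) = [108, 51, 142, 240, 19, 64, 156] for k=0..6.
The orbit structure of x ↦ 197x mod 283: 4 orbits of sizes [94, 94, 94, 1].
283 − 4 = 279 transpositions; sign(π) = (−1)^279 = -1.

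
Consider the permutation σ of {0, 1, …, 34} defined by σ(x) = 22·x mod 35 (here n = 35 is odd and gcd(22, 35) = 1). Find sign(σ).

Start at x=22: 22 → 29 → 8 → 1 → 22 (one orbit).
Decompose π into cycles: lengths [4, 4, 4, 4, 4, 4, 4, 1, 1, 1, 1, 1, 1, 1] (14 cycles, including the fixed point 0).
Σ(ℓ_i−1) = 35−14 = 21; sign = (−1)^21 = -1.

-1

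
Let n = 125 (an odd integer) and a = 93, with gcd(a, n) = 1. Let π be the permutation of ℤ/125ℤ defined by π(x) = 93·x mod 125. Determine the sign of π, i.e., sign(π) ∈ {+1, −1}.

-1

Start at x=101: 101 → 18 → 49 → 57 → 51 → 118 → 99 → … (one orbit).
Cycle lengths of π_93 on ℤ/125ℤ: [20, 20, 20, 20, 20, 4, 4, 4, 4, 4, 4, 1]; 12 cycles in total.
With 12 cycles on 125 points, sign = (−1)^{125−12} = -1.
Via Zolotarev, sign(π_{93}) = (93|125) = -1.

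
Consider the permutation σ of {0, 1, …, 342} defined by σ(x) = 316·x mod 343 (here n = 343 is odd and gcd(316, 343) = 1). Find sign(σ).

Start at x=232: 232 → 253 → 29 → 246 → 218 → 288 → 113 → … (one orbit).
The orbit structure of x ↦ 316x mod 343: 19 orbits of sizes [49, 49, 49, 49, 49, 49, 7, 7, 7, 7, 7, 7, 1, 1, 1, 1, 1, 1, 1].
sign(π) = (−1)^{n − #cycles} = (−1)^{343−19} = (−1)^324 = +1.
Check: (316/343) = +1 by Zolotarev.

+1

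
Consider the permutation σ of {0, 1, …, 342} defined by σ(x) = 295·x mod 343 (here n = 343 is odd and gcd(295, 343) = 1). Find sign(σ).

+1

Trace 197: π^k(197) = [197, 148, 99, 50, 1, 295, 246] for k=0..6.
Cycle lengths of π_295 on ℤ/343ℤ: [7, 7, 7, 7, 7, 7, 7, 7, 7, 7, 7, 7, 7, 7, 7, 7, 7, 7, 7, 7, 7, 7, 7, 7, 7, 7, 7, 7, 7, 7, 7, 7, 7, 7, 7, 7, 7, 7, 7, 7, 7, 7, 1, 1, 1, 1, 1, 1, 1, 1, 1, 1, 1, 1, 1, 1, 1, 1, 1, 1, 1, 1, 1, 1, 1, 1, 1, 1, 1, 1, 1, 1, 1, 1, 1, 1, 1, 1, 1, 1, 1, 1, 1, 1, 1, 1, 1, 1, 1, 1, 1]; 91 cycles in total.
sign(π) = (−1)^{n − #cycles} = (−1)^{343−91} = (−1)^252 = +1.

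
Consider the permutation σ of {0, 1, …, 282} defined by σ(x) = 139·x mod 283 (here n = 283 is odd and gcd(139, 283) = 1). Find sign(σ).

Start at x=275: 275 → 20 → 233 → 125 → 112 → 3 → 134 → … (one orbit).
2 cycles of lengths [282, 1].
283 − 2 = 281 transpositions; sign(π) = (−1)^281 = -1.
Check: (139/283) = -1 by Zolotarev.

-1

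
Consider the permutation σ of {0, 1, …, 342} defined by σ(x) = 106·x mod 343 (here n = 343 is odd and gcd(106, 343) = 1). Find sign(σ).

Start at x=246: 246 → 8 → 162 → 22 → 274 → 232 → 239 → … (one orbit).
Cycle lengths of π_106 on ℤ/343ℤ: [49, 49, 49, 49, 49, 49, 7, 7, 7, 7, 7, 7, 1, 1, 1, 1, 1, 1, 1]; 19 cycles in total.
Σ(ℓ_i−1) = 343−19 = 324; sign = (−1)^324 = +1.
The Jacobi symbol (106|343) = +1 (Zolotarev) agrees.

+1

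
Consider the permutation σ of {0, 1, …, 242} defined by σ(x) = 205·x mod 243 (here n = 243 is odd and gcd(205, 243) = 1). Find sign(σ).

Trace 133: π^k(133) = [133, 49, 82, 43, 67, 127, 34] for k=0..6.
Decompose π into cycles: lengths [81, 81, 27, 27, 9, 9, 3, 3, 1, 1, 1] (11 cycles, including the fixed point 0).
11 cycles on 243: each ℓ→(−1)^(ℓ−1), product (−1)^232 = +1.
Zolotarev: (205|243) = +1, matching the cycle-count sign.

+1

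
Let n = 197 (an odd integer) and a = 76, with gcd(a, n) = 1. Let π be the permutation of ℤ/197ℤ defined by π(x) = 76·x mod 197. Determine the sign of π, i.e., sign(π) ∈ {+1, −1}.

Start at x=190: 190 → 59 → 150 → 171 → 191 → 135 → 16 → … (one orbit).
π_76 has 5 disjoint cycles with lengths [49, 49, 49, 49, 1] on {0,…,196}.
With 5 cycles on 197 points, sign = (−1)^{197−5} = +1.
The Jacobi symbol (76|197) = +1 (Zolotarev) agrees.

+1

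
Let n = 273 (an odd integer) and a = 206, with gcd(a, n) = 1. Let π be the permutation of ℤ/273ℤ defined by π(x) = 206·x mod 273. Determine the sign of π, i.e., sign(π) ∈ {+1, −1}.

-1

Trace 64: π^k(64) = [64, 80, 100, 125, 88, 110, 1] for k=0..6.
Cycle lengths of π_206 on ℤ/273ℤ: [12, 12, 12, 12, 12, 12, 12, 12, 12, 12, 12, 12, 12, 12, 12, 12, 12, 12, 12, 12, 12, 6, 6, 6, 2, 1]; 26 cycles in total.
With 26 cycles on 273 points, sign = (−1)^{273−26} = -1.
(206|273)_J = -1 (Zolotarev's lemma cross-check).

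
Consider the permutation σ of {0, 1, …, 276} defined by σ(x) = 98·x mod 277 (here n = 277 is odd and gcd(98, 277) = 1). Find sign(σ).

-1

Orbit of 93 under x↦98x: [93, 250, 124, 241, 73, 229, 5]… (length divides ord_277(98)).
Cycle lengths of π_98 on ℤ/277ℤ: [276, 1]; 2 cycles in total.
sign(π) = (−1)^{n − #cycles} = (−1)^{277−2} = (−1)^275 = -1.
Via Zolotarev, sign(π_{98}) = (98|277) = -1.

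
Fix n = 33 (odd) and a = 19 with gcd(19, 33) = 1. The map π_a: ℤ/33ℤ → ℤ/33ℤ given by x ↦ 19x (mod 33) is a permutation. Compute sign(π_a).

-1

Start at x=31: 31 → 28 → 4 → 10 → 25 → 13 → 16 → … (one orbit).
Cycle lengths of π_19 on ℤ/33ℤ: [10, 10, 10, 1, 1, 1]; 6 cycles in total.
6 cycles on 33: each ℓ→(−1)^(ℓ−1), product (−1)^27 = -1.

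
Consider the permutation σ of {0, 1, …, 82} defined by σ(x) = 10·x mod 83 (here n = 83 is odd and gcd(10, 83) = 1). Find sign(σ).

Orbit of 28 under x↦10x: [28, 31, 61, 29, 41, 78, 33]… (length divides ord_83(10)).
π_10 has 3 disjoint cycles with lengths [41, 41, 1] on {0,…,82}.
83 − 3 = 80 transpositions; sign(π) = (−1)^80 = +1.
Check: (10/83) = +1 by Zolotarev.

+1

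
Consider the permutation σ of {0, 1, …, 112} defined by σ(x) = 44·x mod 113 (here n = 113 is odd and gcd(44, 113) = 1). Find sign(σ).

+1

Orbit of 112 under x↦44x: [112, 69, 98, 18, 1, 44, 15]… (length divides ord_113(44)).
The orbit structure of x ↦ 44x mod 113: 15 orbits of sizes [8, 8, 8, 8, 8, 8, 8, 8, 8, 8, 8, 8, 8, 8, 1].
n − c = 113 − 15 = 98; sign = (−1)^98 = +1.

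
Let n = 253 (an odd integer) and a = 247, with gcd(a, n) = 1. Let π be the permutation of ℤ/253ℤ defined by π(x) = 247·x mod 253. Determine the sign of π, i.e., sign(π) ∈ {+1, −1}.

Start at x=191: 191 → 119 → 45 → 236 → 102 → 147 → 130 → … (one orbit).
Cycle type of π: 110×2 + 22 + 5×2 + 1; total 6 cycles.
6 cycles on 253: each ℓ→(−1)^(ℓ−1), product (−1)^247 = -1.
Via Zolotarev, sign(π_{247}) = (247|253) = -1.

-1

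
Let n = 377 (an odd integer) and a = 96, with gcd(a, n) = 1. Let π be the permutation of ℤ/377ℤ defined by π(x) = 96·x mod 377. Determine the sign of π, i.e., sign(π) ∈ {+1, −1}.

Orbit of 285 under x↦96x: [285, 216, 1, 96, 168, 294, 326]… (length divides ord_377(96)).
Decompose π into cycles: lengths [28, 28, 28, 28, 28, 28, 28, 28, 28, 28, 28, 28, 14, 14, 4, 4, 4, 1] (18 cycles, including the fixed point 0).
With 18 cycles on 377 points, sign = (−1)^{377−18} = -1.

-1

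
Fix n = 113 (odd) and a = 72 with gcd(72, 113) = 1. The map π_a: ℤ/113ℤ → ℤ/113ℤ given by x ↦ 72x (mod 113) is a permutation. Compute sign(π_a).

+1

Start at x=77: 77 → 7 → 52 → 15 → 63 → 16 → 22 → … (one orbit).
Decompose π into cycles: lengths [56, 56, 1] (3 cycles, including the fixed point 0).
With 3 cycles on 113 points, sign = (−1)^{113−3} = +1.
(72|113)_J = +1 (Zolotarev's lemma cross-check).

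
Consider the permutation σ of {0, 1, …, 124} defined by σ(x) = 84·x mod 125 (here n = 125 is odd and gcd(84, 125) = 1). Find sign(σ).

Start at x=64: 64 → 1 → 84 → 56 → 79 → 11 → 49 → … (one orbit).
Cycle lengths of π_84 on ℤ/125ℤ: [50, 50, 10, 10, 2, 2, 1]; 7 cycles in total.
Σ(ℓ_i−1) = 125−7 = 118; sign = (−1)^118 = +1.

+1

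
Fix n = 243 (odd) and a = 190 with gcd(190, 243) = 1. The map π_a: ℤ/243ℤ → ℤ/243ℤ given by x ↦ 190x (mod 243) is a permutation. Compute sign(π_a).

+1

Start at x=109: 109 → 55 → 1 → 190 → 136 → 82 → 28 → … (one orbit).
The orbit structure of x ↦ 190x mod 243: 63 orbits of sizes [9, 9, 9, 9, 9, 9, 9, 9, 9, 9, 9, 9, 9, 9, 9, 9, 9, 9, 3, 3, 3, 3, 3, 3, 3, 3, 3, 3, 3, 3, 3, 3, 3, 3, 3, 3, 1, 1, 1, 1, 1, 1, 1, 1, 1, 1, 1, 1, 1, 1, 1, 1, 1, 1, 1, 1, 1, 1, 1, 1, 1, 1, 1].
sign(π) = (−1)^{n − #cycles} = (−1)^{243−63} = (−1)^180 = +1.
Via Zolotarev, sign(π_{190}) = (190|243) = +1.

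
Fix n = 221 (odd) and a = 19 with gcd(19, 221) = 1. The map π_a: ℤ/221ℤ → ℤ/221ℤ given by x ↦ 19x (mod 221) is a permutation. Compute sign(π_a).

-1

Start at x=70: 70 → 4 → 76 → 118 → 32 → 166 → 60 → … (one orbit).
12 cycles of lengths [24, 24, 24, 24, 24, 24, 24, 24, 12, 8, 8, 1].
With 12 cycles on 221 points, sign = (−1)^{221−12} = -1.
Zolotarev: (19|221) = -1, matching the cycle-count sign.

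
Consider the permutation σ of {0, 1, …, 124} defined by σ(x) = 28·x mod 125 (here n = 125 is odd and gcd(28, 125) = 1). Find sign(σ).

-1

Orbit of 14 under x↦28x: [14, 17, 101, 78, 59, 27, 6]… (length divides ord_125(28)).
Cycle type of π: 100 + 20 + 4 + 1; total 4 cycles.
4 cycles on 125: each ℓ→(−1)^(ℓ−1), product (−1)^121 = -1.
Zolotarev: (28|125) = -1, matching the cycle-count sign.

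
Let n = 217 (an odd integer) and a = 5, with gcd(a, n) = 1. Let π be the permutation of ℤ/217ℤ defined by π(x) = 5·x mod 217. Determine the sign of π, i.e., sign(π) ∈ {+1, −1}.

Start at x=25: 25 → 125 → 191 → 87 → 1 → 5 → 25 (one orbit).
42 cycles of lengths [6, 6, 6, 6, 6, 6, 6, 6, 6, 6, 6, 6, 6, 6, 6, 6, 6, 6, 6, 6, 6, 6, 6, 6, 6, 6, 6, 6, 6, 6, 6, 3, 3, 3, 3, 3, 3, 3, 3, 3, 3, 1].
With 42 cycles on 217 points, sign = (−1)^{217−42} = -1.
(5|217)_J = -1 (Zolotarev's lemma cross-check).

-1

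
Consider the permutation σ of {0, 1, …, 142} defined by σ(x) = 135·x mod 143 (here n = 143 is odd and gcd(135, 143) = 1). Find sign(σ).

-1

Orbit of 86 under x↦135x: [86, 27, 70, 12, 47, 53, 5]… (length divides ord_143(135)).
Decompose π into cycles: lengths [20, 20, 20, 20, 20, 20, 5, 5, 4, 4, 4, 1] (12 cycles, including the fixed point 0).
sign(π) = (−1)^{n − #cycles} = (−1)^{143−12} = (−1)^131 = -1.
(135|143)_J = -1 (Zolotarev's lemma cross-check).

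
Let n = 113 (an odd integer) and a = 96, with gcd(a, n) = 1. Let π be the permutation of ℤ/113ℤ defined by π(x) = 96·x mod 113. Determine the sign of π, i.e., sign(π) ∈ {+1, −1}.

Trace 80: π^k(80) = [80, 109, 68, 87, 103, 57, 48] for k=0..6.
π_96 has 2 disjoint cycles with lengths [112, 1] on {0,…,112}.
113 − 2 = 111 transpositions; sign(π) = (−1)^111 = -1.
Zolotarev: (96|113) = -1, matching the cycle-count sign.

-1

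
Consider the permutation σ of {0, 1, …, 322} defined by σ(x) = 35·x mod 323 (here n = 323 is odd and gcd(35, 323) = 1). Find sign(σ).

+1

Orbit of 35 under x↦35x: [35, 256, 239, 290, 137, 273, 188]… (length divides ord_323(35)).
The orbit structure of x ↦ 35x mod 323: 51 orbits of sizes [9, 9, 9, 9, 9, 9, 9, 9, 9, 9, 9, 9, 9, 9, 9, 9, 9, 9, 9, 9, 9, 9, 9, 9, 9, 9, 9, 9, 9, 9, 9, 9, 9, 9, 1, 1, 1, 1, 1, 1, 1, 1, 1, 1, 1, 1, 1, 1, 1, 1, 1].
323 − 51 = 272 transpositions; sign(π) = (−1)^272 = +1.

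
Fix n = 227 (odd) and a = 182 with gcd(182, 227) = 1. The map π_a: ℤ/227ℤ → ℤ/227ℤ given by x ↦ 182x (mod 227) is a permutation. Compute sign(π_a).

Orbit of 65 under x↦182x: [65, 26, 192, 213, 176, 25, 10]… (length divides ord_227(182)).
Cycle type of π: 113×2 + 1; total 3 cycles.
n − c = 227 − 3 = 224; sign = (−1)^224 = +1.
Check: (182/227) = +1 by Zolotarev.

+1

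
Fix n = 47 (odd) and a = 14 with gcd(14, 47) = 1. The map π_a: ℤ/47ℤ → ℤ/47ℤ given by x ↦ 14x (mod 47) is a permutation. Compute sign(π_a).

Orbit of 14 under x↦14x: [14, 8, 18, 17, 3, 42, 24]… (length divides ord_47(14)).
π_14 has 3 disjoint cycles with lengths [23, 23, 1] on {0,…,46}.
n − c = 47 − 3 = 44; sign = (−1)^44 = +1.

+1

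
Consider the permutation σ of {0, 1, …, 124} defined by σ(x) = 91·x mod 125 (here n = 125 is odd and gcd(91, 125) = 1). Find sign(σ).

Start at x=31: 31 → 71 → 86 → 76 → 41 → 106 → 21 → … (one orbit).
13 cycles of lengths [25, 25, 25, 25, 5, 5, 5, 5, 1, 1, 1, 1, 1].
sign(π) = (−1)^{n − #cycles} = (−1)^{125−13} = (−1)^112 = +1.
The Jacobi symbol (91|125) = +1 (Zolotarev) agrees.

+1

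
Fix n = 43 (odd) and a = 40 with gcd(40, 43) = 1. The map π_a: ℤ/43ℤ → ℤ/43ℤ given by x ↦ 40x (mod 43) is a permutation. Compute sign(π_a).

+1

Trace 13: π^k(13) = [13, 4, 31, 36, 21, 23, 17] for k=0..6.
Cycle lengths of π_40 on ℤ/43ℤ: [21, 21, 1]; 3 cycles in total.
With 3 cycles on 43 points, sign = (−1)^{43−3} = +1.
Check: (40/43) = +1 by Zolotarev.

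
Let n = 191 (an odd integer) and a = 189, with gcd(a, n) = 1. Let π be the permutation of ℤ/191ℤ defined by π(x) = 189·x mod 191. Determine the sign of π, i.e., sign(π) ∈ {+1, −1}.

Trace 104: π^k(104) = [104, 174, 34, 123, 136, 110, 162] for k=0..6.
Cycle lengths of π_189 on ℤ/191ℤ: [190, 1]; 2 cycles in total.
With 2 cycles on 191 points, sign = (−1)^{191−2} = -1.

-1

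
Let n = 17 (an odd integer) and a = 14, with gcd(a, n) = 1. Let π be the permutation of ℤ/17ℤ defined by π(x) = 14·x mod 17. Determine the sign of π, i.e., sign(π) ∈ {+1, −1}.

Trace 5: π^k(5) = [5, 2, 11, 1, 14, 9, 7] for k=0..6.
The orbit structure of x ↦ 14x mod 17: 2 orbits of sizes [16, 1].
17 − 2 = 15 transpositions; sign(π) = (−1)^15 = -1.
The Jacobi symbol (14|17) = -1 (Zolotarev) agrees.

-1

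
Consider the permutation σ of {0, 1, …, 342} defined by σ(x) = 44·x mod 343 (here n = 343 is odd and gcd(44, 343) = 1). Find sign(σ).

Trace 134: π^k(134) = [134, 65, 116, 302, 254, 200, 225] for k=0..6.
Cycle type of π: 147×2 + 21×2 + 3×2 + 1; total 7 cycles.
n − c = 343 − 7 = 336; sign = (−1)^336 = +1.

+1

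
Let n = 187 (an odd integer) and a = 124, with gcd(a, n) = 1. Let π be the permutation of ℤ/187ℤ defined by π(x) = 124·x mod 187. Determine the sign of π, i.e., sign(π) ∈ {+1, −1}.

-1

Start at x=113: 113 → 174 → 71 → 15 → 177 → 69 → 141 → … (one orbit).
6 cycles of lengths [80, 80, 16, 5, 5, 1].
187 − 6 = 181 transpositions; sign(π) = (−1)^181 = -1.
Check: (124/187) = -1 by Zolotarev.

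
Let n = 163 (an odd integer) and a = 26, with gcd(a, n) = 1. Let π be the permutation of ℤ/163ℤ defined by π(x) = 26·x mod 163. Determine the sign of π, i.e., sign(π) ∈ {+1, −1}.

Trace 155: π^k(155) = [155, 118, 134, 61, 119, 160, 85] for k=0..6.
The orbit structure of x ↦ 26x mod 163: 3 orbits of sizes [81, 81, 1].
163 − 3 = 160 transpositions; sign(π) = (−1)^160 = +1.
The Jacobi symbol (26|163) = +1 (Zolotarev) agrees.

+1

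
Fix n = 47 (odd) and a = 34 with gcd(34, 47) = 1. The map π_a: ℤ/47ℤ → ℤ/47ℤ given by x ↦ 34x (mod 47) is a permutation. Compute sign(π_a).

+1

Trace 42: π^k(42) = [42, 18, 1, 34, 28, 12, 32] for k=0..6.
The orbit structure of x ↦ 34x mod 47: 3 orbits of sizes [23, 23, 1].
3 cycles on 47: each ℓ→(−1)^(ℓ−1), product (−1)^44 = +1.
(34|47)_J = +1 (Zolotarev's lemma cross-check).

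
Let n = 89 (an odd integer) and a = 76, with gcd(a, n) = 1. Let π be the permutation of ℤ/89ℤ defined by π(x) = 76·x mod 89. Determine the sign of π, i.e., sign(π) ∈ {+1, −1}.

-1

Trace 62: π^k(62) = [62, 84, 65, 45, 38, 40, 14] for k=0..6.
Cycle lengths of π_76 on ℤ/89ℤ: [88, 1]; 2 cycles in total.
n − c = 89 − 2 = 87; sign = (−1)^87 = -1.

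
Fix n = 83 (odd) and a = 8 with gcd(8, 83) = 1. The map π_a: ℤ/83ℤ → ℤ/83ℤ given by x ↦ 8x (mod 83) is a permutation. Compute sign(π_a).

-1

Orbit of 82 under x↦8x: [82, 75, 19, 69, 54, 17, 53]… (length divides ord_83(8)).
2 cycles of lengths [82, 1].
sign(π) = (−1)^{n − #cycles} = (−1)^{83−2} = (−1)^81 = -1.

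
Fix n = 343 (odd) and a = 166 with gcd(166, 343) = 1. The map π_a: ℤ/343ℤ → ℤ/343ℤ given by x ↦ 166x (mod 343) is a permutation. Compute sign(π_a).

-1

Start at x=312: 312 → 342 → 177 → 227 → 295 → 264 → 263 → … (one orbit).
Cycle type of π: 42×7 + 6×8 + 1; total 16 cycles.
16 cycles on 343: each ℓ→(−1)^(ℓ−1), product (−1)^327 = -1.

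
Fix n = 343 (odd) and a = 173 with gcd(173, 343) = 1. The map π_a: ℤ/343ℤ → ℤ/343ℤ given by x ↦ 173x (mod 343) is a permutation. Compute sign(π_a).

-1

Start at x=23: 23 → 206 → 309 → 292 → 95 → 314 → 128 → … (one orbit).
Cycle lengths of π_173 on ℤ/343ℤ: [294, 42, 6, 1]; 4 cycles in total.
Σ(ℓ_i−1) = 343−4 = 339; sign = (−1)^339 = -1.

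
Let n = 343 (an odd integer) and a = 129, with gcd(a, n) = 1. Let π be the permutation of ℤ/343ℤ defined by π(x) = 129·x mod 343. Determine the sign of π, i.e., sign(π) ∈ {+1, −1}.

-1

Trace 195: π^k(195) = [195, 116, 215, 295, 325, 79, 244] for k=0..6.
Cycle lengths of π_129 on ℤ/343ℤ: [42, 42, 42, 42, 42, 42, 42, 6, 6, 6, 6, 6, 6, 6, 6, 1]; 16 cycles in total.
16 cycles on 343: each ℓ→(−1)^(ℓ−1), product (−1)^327 = -1.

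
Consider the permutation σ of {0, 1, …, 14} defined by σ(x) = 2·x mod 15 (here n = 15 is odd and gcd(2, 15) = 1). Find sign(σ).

+1

Start at x=4: 4 → 8 → 1 → 2 → 4 (one orbit).
5 cycles of lengths [4, 4, 4, 2, 1].
n − c = 15 − 5 = 10; sign = (−1)^10 = +1.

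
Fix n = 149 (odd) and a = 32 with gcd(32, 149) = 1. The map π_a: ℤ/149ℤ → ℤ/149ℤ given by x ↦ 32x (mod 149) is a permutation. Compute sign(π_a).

Start at x=61: 61 → 15 → 33 → 13 → 118 → 51 → 142 → … (one orbit).
The orbit structure of x ↦ 32x mod 149: 2 orbits of sizes [148, 1].
Σ(ℓ_i−1) = 149−2 = 147; sign = (−1)^147 = -1.

-1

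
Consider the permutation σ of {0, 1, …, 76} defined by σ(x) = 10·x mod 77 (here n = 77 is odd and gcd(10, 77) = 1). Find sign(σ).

+1

Orbit of 1 under x↦10x: [1, 10, 23, 76, 67, 54]… (length divides ord_77(10)).
π_10 has 17 disjoint cycles with lengths [6, 6, 6, 6, 6, 6, 6, 6, 6, 6, 6, 2, 2, 2, 2, 2, 1] on {0,…,76}.
sign(π) = (−1)^{n − #cycles} = (−1)^{77−17} = (−1)^60 = +1.
(10|77)_J = +1 (Zolotarev's lemma cross-check).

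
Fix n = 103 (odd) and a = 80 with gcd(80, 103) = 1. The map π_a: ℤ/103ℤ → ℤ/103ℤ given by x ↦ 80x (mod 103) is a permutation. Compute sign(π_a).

Orbit of 10 under x↦80x: [10, 79, 37, 76, 3, 34, 42]… (length divides ord_103(80)).
π_80 has 4 disjoint cycles with lengths [34, 34, 34, 1] on {0,…,102}.
With 4 cycles on 103 points, sign = (−1)^{103−4} = -1.
Zolotarev: (80|103) = -1, matching the cycle-count sign.

-1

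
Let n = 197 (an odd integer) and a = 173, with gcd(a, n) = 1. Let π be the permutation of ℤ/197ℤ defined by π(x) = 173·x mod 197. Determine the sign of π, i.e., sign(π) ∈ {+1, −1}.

Trace 23: π^k(23) = [23, 39, 49, 6, 53, 107, 190] for k=0..6.
The orbit structure of x ↦ 173x mod 197: 3 orbits of sizes [98, 98, 1].
n − c = 197 − 3 = 194; sign = (−1)^194 = +1.
Via Zolotarev, sign(π_{173}) = (173|197) = +1.

+1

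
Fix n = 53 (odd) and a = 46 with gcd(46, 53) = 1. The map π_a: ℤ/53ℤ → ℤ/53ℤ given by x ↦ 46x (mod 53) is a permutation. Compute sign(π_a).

+1

Orbit of 42 under x↦46x: [42, 24, 44, 10, 36, 13, 15]… (length divides ord_53(46)).
Decompose π into cycles: lengths [13, 13, 13, 13, 1] (5 cycles, including the fixed point 0).
With 5 cycles on 53 points, sign = (−1)^{53−5} = +1.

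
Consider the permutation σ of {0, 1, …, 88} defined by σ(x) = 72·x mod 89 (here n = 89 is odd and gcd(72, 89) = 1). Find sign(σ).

+1

Start at x=40: 40 → 32 → 79 → 81 → 47 → 2 → 55 → … (one orbit).
π_72 has 3 disjoint cycles with lengths [44, 44, 1] on {0,…,88}.
3 cycles on 89: each ℓ→(−1)^(ℓ−1), product (−1)^86 = +1.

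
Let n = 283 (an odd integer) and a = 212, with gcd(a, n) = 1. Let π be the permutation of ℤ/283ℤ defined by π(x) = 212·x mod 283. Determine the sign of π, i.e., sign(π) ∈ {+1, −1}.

Trace 111: π^k(111) = [111, 43, 60, 268, 216, 229, 155] for k=0..6.
Cycle type of π: 94×3 + 1; total 4 cycles.
With 4 cycles on 283 points, sign = (−1)^{283−4} = -1.

-1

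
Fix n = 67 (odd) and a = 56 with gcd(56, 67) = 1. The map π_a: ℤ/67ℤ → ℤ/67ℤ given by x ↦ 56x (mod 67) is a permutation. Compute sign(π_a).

+1

Trace 49: π^k(49) = [49, 64, 33, 39, 40, 29, 16] for k=0..6.
Decompose π into cycles: lengths [33, 33, 1] (3 cycles, including the fixed point 0).
With 3 cycles on 67 points, sign = (−1)^{67−3} = +1.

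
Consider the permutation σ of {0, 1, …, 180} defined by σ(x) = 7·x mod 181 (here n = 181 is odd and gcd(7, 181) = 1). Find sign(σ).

Start at x=49: 49 → 162 → 48 → 155 → 180 → 174 → 132 → … (one orbit).
π_7 has 16 disjoint cycles with lengths [12, 12, 12, 12, 12, 12, 12, 12, 12, 12, 12, 12, 12, 12, 12, 1] on {0,…,180}.
n − c = 181 − 16 = 165; sign = (−1)^165 = -1.

-1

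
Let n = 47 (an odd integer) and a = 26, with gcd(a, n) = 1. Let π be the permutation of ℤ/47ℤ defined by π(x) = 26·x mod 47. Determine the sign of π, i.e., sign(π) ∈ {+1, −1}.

Trace 41: π^k(41) = [41, 32, 33, 12, 30, 28, 23] for k=0..6.
Cycle type of π: 46 + 1; total 2 cycles.
With 2 cycles on 47 points, sign = (−1)^{47−2} = -1.
The Jacobi symbol (26|47) = -1 (Zolotarev) agrees.

-1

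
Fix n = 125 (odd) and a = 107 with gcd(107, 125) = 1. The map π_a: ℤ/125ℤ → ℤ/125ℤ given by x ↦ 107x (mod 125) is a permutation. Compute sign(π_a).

-1

Orbit of 124 under x↦107x: [124, 18, 51, 82, 24, 68, 26]… (length divides ord_125(107)).
Cycle type of π: 20×5 + 4×6 + 1; total 12 cycles.
12 cycles on 125: each ℓ→(−1)^(ℓ−1), product (−1)^113 = -1.
Check: (107/125) = -1 by Zolotarev.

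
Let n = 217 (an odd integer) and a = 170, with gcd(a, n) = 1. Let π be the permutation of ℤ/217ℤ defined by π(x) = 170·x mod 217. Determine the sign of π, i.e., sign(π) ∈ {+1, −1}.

Start at x=151: 151 → 64 → 30 → 109 → 85 → 128 → 60 → … (one orbit).
Decompose π into cycles: lengths [30, 30, 30, 30, 30, 30, 10, 10, 10, 3, 3, 1] (12 cycles, including the fixed point 0).
With 12 cycles on 217 points, sign = (−1)^{217−12} = -1.

-1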